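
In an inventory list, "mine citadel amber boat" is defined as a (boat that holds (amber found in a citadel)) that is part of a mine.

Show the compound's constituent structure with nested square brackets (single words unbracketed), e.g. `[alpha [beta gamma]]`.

[mine [[citadel amber] boat]]

Whole compound: head "boat" (specifically "citadel amber boat"), modifier "mine".
Inside "citadel amber boat": head "boat", modifier "citadel amber".
Inside "citadel amber": head "amber", modifier "citadel".
Putting it together: [mine [[citadel amber] boat]].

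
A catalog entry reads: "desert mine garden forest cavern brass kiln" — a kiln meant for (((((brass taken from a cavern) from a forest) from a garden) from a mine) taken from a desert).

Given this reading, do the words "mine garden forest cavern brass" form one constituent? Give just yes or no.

yes

The paraphrase groups the words so that "mine garden forest cavern brass" is one unit: it corresponds to a single parenthesized sub-phrase.
The full structure is [[desert [mine [garden [forest [cavern brass]]]]] kiln], in which [mine garden forest cavern brass] is a constituent.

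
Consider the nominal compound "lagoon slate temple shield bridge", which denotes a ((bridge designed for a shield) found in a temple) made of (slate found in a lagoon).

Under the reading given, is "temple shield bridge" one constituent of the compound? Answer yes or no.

yes

The paraphrase groups the words so that "temple shield bridge" is one unit: it corresponds to a single parenthesized sub-phrase.
The full structure is [[lagoon slate] [temple [shield bridge]]], in which [temple shield bridge] is a constituent.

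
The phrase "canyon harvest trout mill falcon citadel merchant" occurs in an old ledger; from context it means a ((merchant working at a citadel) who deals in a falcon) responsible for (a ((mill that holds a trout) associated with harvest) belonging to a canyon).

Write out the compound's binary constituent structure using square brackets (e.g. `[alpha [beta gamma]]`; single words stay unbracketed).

Overall it is a kind of merchant (specifically "falcon citadel merchant"); the modifier is "canyon harvest trout mill".
Inside "canyon harvest trout mill": head "mill" (specifically "harvest trout mill"), modifier "canyon".
Inside "harvest trout mill": head "mill" (specifically "trout mill"), modifier "harvest".
Inside "trout mill": head "mill", modifier "trout".
Inside "falcon citadel merchant": head "merchant" (specifically "citadel merchant"), modifier "falcon".
Inside "citadel merchant": head "merchant", modifier "citadel".
Assembled: [[canyon [harvest [trout mill]]] [falcon [citadel merchant]]].

[[canyon [harvest [trout mill]]] [falcon [citadel merchant]]]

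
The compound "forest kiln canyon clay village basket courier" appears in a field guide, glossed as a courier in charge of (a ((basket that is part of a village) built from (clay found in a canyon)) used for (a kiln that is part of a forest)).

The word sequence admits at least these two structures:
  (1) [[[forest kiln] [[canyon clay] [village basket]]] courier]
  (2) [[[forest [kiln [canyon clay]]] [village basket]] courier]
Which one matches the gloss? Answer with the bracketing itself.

[[[forest kiln] [[canyon clay] [village basket]]] courier]

The paraphrase's head is the "courier" part ("courier"); its modifier is "forest kiln canyon clay village basket".
That top-level split, carried through the inner groups, gives [[[forest kiln] [[canyon clay] [village basket]]] courier].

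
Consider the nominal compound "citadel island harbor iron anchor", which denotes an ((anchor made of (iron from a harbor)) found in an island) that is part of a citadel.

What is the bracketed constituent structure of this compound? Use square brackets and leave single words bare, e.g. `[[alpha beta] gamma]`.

The outermost head in the paraphrase is "anchor" (specifically "island harbor iron anchor"), modified by "citadel".
"island harbor iron anchor" → head "anchor" (specifically "harbor iron anchor"), modifier "island".
"harbor iron anchor" → head "anchor", modifier "harbor iron".
"harbor iron" → head "iron", modifier "harbor".
Assembled: [citadel [island [[harbor iron] anchor]]].

[citadel [island [[harbor iron] anchor]]]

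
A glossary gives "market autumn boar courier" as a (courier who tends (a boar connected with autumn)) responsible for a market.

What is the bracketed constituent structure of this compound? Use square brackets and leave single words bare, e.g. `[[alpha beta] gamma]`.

[market [[autumn boar] courier]]

Overall it is a kind of courier (specifically "autumn boar courier"); the modifier is "market".
"autumn boar courier" → head "courier", modifier "autumn boar".
"autumn boar" → head "boar", modifier "autumn".
So the structure is [market [[autumn boar] courier]].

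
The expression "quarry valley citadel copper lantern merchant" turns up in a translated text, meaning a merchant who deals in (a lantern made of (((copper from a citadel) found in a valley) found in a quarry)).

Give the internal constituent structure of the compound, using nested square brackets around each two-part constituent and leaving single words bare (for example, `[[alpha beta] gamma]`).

[[[quarry [valley [citadel copper]]] lantern] merchant]

Whole compound: head "merchant", modifier "quarry valley citadel copper lantern".
Inside "quarry valley citadel copper lantern": head "lantern", modifier "quarry valley citadel copper".
Inside "quarry valley citadel copper": head "copper" (specifically "valley citadel copper"), modifier "quarry".
Inside "valley citadel copper": head "copper" (specifically "citadel copper"), modifier "valley".
Inside "citadel copper": head "copper", modifier "citadel".
Putting it together: [[[quarry [valley [citadel copper]]] lantern] merchant].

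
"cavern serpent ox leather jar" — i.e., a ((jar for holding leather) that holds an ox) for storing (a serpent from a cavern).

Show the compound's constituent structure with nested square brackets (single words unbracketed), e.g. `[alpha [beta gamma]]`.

Overall it is a kind of jar (specifically "ox leather jar"); the modifier is "cavern serpent".
Within "cavern serpent", the head is "serpent" and the modifier is "cavern".
Within "ox leather jar", the head is "jar" (specifically "leather jar") and the modifier is "ox".
Within "leather jar", the head is "jar" and the modifier is "leather".
So the structure is [[cavern serpent] [ox [leather jar]]].

[[cavern serpent] [ox [leather jar]]]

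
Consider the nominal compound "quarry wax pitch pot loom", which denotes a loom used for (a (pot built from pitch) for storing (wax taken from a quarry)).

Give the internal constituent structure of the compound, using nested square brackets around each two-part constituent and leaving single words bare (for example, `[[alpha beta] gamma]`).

Overall it is a kind of loom; the modifier is "quarry wax pitch pot".
Inside "quarry wax pitch pot": head "pot" (specifically "pitch pot"), modifier "quarry wax".
Inside "quarry wax": head "wax", modifier "quarry".
Inside "pitch pot": head "pot", modifier "pitch".
So the structure is [[[quarry wax] [pitch pot]] loom].

[[[quarry wax] [pitch pot]] loom]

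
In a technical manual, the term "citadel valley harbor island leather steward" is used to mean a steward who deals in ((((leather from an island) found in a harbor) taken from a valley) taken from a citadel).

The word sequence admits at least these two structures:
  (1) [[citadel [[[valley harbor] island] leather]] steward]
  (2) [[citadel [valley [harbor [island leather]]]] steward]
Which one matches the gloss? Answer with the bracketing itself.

[[citadel [valley [harbor [island leather]]]] steward]

The paraphrase's head is the "steward" part ("steward"); its modifier is "citadel valley harbor island leather".
That top-level split, carried through the inner groups, gives [[citadel [valley [harbor [island leather]]]] steward].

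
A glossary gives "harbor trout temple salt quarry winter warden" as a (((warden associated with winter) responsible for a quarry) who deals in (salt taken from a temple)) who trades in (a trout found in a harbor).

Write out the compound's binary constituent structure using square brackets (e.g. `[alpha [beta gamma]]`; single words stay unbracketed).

[[harbor trout] [[temple salt] [quarry [winter warden]]]]

At the top level: head "warden" (specifically "temple salt quarry winter warden"); modifier "harbor trout".
Within "harbor trout", the head is "trout" and the modifier is "harbor".
Within "temple salt quarry winter warden", the head is "warden" (specifically "quarry winter warden") and the modifier is "temple salt".
Within "temple salt", the head is "salt" and the modifier is "temple".
Within "quarry winter warden", the head is "warden" (specifically "winter warden") and the modifier is "quarry".
Within "winter warden", the head is "warden" and the modifier is "winter".
Putting it together: [[harbor trout] [[temple salt] [quarry [winter warden]]]].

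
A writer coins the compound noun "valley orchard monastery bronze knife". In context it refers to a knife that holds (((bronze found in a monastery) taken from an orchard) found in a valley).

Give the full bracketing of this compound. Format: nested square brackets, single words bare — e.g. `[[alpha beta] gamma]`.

[[valley [orchard [monastery bronze]]] knife]

The outermost head in the paraphrase is "knife", modified by "valley orchard monastery bronze".
Inside "valley orchard monastery bronze": head "bronze" (specifically "orchard monastery bronze"), modifier "valley".
Inside "orchard monastery bronze": head "bronze" (specifically "monastery bronze"), modifier "orchard".
Inside "monastery bronze": head "bronze", modifier "monastery".
Putting it together: [[valley [orchard [monastery bronze]]] knife].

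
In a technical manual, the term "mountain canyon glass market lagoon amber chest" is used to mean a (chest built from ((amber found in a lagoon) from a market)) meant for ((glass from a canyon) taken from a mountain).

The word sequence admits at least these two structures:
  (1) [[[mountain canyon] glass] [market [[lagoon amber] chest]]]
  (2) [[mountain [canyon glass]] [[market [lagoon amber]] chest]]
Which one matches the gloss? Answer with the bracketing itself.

The paraphrase's head is the "chest" part ("market lagoon amber chest"); its modifier is "mountain canyon glass".
That top-level split, carried through the inner groups, gives [[mountain [canyon glass]] [[market [lagoon amber]] chest]].

[[mountain [canyon glass]] [[market [lagoon amber]] chest]]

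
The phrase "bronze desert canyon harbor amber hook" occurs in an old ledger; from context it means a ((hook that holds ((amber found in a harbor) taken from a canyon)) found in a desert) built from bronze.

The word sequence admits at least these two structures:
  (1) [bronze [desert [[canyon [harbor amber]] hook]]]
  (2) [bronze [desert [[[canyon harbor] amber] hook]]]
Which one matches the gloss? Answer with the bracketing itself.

[bronze [desert [[canyon [harbor amber]] hook]]]

The paraphrase's head is the "hook" part ("desert canyon harbor amber hook"); its modifier is "bronze".
That top-level split, carried through the inner groups, gives [bronze [desert [[canyon [harbor amber]] hook]]].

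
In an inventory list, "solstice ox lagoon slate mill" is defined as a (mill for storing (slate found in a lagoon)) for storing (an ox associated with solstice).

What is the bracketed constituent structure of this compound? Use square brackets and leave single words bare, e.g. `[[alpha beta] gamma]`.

The outermost head in the paraphrase is "mill" (specifically "lagoon slate mill"), modified by "solstice ox".
"solstice ox" → head "ox", modifier "solstice".
"lagoon slate mill" → head "mill", modifier "lagoon slate".
"lagoon slate" → head "slate", modifier "lagoon".
So the structure is [[solstice ox] [[lagoon slate] mill]].

[[solstice ox] [[lagoon slate] mill]]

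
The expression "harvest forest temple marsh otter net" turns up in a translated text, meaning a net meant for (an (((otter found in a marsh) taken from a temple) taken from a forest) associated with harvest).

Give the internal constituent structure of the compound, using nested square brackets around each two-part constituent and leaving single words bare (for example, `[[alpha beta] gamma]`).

Overall it is a kind of net; the modifier is "harvest forest temple marsh otter".
Within "harvest forest temple marsh otter", the head is "otter" (specifically "forest temple marsh otter") and the modifier is "harvest".
Within "forest temple marsh otter", the head is "otter" (specifically "temple marsh otter") and the modifier is "forest".
Within "temple marsh otter", the head is "otter" (specifically "marsh otter") and the modifier is "temple".
Within "marsh otter", the head is "otter" and the modifier is "marsh".
Putting it together: [[harvest [forest [temple [marsh otter]]]] net].

[[harvest [forest [temple [marsh otter]]]] net]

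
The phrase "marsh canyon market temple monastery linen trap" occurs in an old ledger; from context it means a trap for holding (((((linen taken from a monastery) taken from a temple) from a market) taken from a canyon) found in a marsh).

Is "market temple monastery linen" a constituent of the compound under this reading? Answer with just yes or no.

The paraphrase groups the words so that "market temple monastery linen" is one unit: it corresponds to a single parenthesized sub-phrase.
The full structure is [[marsh [canyon [market [temple [monastery linen]]]]] trap], in which [market temple monastery linen] is a constituent.

yes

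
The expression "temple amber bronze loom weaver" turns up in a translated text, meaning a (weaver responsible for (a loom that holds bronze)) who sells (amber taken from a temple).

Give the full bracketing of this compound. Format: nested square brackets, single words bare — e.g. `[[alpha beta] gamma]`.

[[temple amber] [[bronze loom] weaver]]

The outermost head in the paraphrase is "weaver" (specifically "bronze loom weaver"), modified by "temple amber".
Within "temple amber", the head is "amber" and the modifier is "temple".
Within "bronze loom weaver", the head is "weaver" and the modifier is "bronze loom".
Within "bronze loom", the head is "loom" and the modifier is "bronze".
So the structure is [[temple amber] [[bronze loom] weaver]].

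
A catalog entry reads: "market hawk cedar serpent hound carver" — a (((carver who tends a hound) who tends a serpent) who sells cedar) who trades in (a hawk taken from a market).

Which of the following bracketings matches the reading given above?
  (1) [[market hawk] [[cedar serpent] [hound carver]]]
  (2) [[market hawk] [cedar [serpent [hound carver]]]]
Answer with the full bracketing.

The paraphrase's head is the "carver" part ("cedar serpent hound carver"); its modifier is "market hawk".
That top-level split, carried through the inner groups, gives [[market hawk] [cedar [serpent [hound carver]]]].

[[market hawk] [cedar [serpent [hound carver]]]]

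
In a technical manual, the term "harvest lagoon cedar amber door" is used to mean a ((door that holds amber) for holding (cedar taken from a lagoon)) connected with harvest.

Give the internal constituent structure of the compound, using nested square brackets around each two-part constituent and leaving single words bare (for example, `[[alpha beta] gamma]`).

[harvest [[lagoon cedar] [amber door]]]

Whole compound: head "door" (specifically "lagoon cedar amber door"), modifier "harvest".
Inside "lagoon cedar amber door": head "door" (specifically "amber door"), modifier "lagoon cedar".
Inside "lagoon cedar": head "cedar", modifier "lagoon".
Inside "amber door": head "door", modifier "amber".
Assembled: [harvest [[lagoon cedar] [amber door]]].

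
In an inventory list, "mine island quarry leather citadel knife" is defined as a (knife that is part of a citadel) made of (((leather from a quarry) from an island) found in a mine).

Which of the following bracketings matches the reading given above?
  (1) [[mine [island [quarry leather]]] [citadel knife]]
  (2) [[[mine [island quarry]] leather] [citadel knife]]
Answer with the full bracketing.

The paraphrase's head is the "knife" part ("citadel knife"); its modifier is "mine island quarry leather".
That top-level split, carried through the inner groups, gives [[mine [island [quarry leather]]] [citadel knife]].

[[mine [island [quarry leather]]] [citadel knife]]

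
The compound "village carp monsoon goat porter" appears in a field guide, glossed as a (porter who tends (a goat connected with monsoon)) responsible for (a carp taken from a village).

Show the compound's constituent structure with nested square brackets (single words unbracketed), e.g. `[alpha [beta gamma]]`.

Whole compound: head "porter" (specifically "monsoon goat porter"), modifier "village carp".
Inside "village carp": head "carp", modifier "village".
Inside "monsoon goat porter": head "porter", modifier "monsoon goat".
Inside "monsoon goat": head "goat", modifier "monsoon".
Assembled: [[village carp] [[monsoon goat] porter]].

[[village carp] [[monsoon goat] porter]]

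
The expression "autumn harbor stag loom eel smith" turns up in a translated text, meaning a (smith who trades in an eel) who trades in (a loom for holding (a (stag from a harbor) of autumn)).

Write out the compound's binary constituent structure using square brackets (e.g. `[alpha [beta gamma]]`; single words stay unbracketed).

The outermost head in the paraphrase is "smith" (specifically "eel smith"), modified by "autumn harbor stag loom".
Within "autumn harbor stag loom", the head is "loom" and the modifier is "autumn harbor stag".
Within "autumn harbor stag", the head is "stag" (specifically "harbor stag") and the modifier is "autumn".
Within "harbor stag", the head is "stag" and the modifier is "harbor".
Within "eel smith", the head is "smith" and the modifier is "eel".
Putting it together: [[[autumn [harbor stag]] loom] [eel smith]].

[[[autumn [harbor stag]] loom] [eel smith]]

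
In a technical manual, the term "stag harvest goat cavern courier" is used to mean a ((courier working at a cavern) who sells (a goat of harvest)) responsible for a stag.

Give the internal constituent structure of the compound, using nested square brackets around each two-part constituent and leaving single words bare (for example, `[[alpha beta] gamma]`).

[stag [[harvest goat] [cavern courier]]]

At the top level: head "courier" (specifically "harvest goat cavern courier"); modifier "stag".
Inside "harvest goat cavern courier": head "courier" (specifically "cavern courier"), modifier "harvest goat".
Inside "harvest goat": head "goat", modifier "harvest".
Inside "cavern courier": head "courier", modifier "cavern".
Putting it together: [stag [[harvest goat] [cavern courier]]].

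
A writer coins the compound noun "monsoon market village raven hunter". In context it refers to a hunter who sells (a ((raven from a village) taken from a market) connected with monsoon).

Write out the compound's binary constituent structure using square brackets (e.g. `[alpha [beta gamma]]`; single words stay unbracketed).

At the top level: head "hunter"; modifier "monsoon market village raven".
Within "monsoon market village raven", the head is "raven" (specifically "market village raven") and the modifier is "monsoon".
Within "market village raven", the head is "raven" (specifically "village raven") and the modifier is "market".
Within "village raven", the head is "raven" and the modifier is "village".
So the structure is [[monsoon [market [village raven]]] hunter].

[[monsoon [market [village raven]]] hunter]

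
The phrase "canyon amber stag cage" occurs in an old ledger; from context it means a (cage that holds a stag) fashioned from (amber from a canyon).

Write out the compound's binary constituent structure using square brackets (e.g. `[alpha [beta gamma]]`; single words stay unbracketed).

At the top level: head "cage" (specifically "stag cage"); modifier "canyon amber".
Within "canyon amber", the head is "amber" and the modifier is "canyon".
Within "stag cage", the head is "cage" and the modifier is "stag".
Putting it together: [[canyon amber] [stag cage]].

[[canyon amber] [stag cage]]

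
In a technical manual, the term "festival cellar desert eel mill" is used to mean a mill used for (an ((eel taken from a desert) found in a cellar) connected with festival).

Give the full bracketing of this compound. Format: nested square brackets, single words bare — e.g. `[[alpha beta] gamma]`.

The outermost head in the paraphrase is "mill", modified by "festival cellar desert eel".
"festival cellar desert eel" → head "eel" (specifically "cellar desert eel"), modifier "festival".
"cellar desert eel" → head "eel" (specifically "desert eel"), modifier "cellar".
"desert eel" → head "eel", modifier "desert".
Putting it together: [[festival [cellar [desert eel]]] mill].

[[festival [cellar [desert eel]]] mill]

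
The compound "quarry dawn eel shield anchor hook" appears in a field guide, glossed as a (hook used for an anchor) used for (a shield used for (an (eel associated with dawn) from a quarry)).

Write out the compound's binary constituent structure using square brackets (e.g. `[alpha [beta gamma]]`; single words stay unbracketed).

[[[quarry [dawn eel]] shield] [anchor hook]]

Whole compound: head "hook" (specifically "anchor hook"), modifier "quarry dawn eel shield".
Within "quarry dawn eel shield", the head is "shield" and the modifier is "quarry dawn eel".
Within "quarry dawn eel", the head is "eel" (specifically "dawn eel") and the modifier is "quarry".
Within "dawn eel", the head is "eel" and the modifier is "dawn".
Within "anchor hook", the head is "hook" and the modifier is "anchor".
So the structure is [[[quarry [dawn eel]] shield] [anchor hook]].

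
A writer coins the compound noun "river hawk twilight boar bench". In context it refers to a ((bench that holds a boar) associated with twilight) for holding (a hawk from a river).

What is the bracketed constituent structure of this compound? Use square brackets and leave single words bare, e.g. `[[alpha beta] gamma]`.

[[river hawk] [twilight [boar bench]]]

At the top level: head "bench" (specifically "twilight boar bench"); modifier "river hawk".
"river hawk" → head "hawk", modifier "river".
"twilight boar bench" → head "bench" (specifically "boar bench"), modifier "twilight".
"boar bench" → head "bench", modifier "boar".
Putting it together: [[river hawk] [twilight [boar bench]]].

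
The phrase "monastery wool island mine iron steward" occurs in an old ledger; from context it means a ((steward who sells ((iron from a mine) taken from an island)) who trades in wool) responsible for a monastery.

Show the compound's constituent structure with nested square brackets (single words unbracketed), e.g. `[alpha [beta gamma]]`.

[monastery [wool [[island [mine iron]] steward]]]

Overall it is a kind of steward (specifically "wool island mine iron steward"); the modifier is "monastery".
Within "wool island mine iron steward", the head is "steward" (specifically "island mine iron steward") and the modifier is "wool".
Within "island mine iron steward", the head is "steward" and the modifier is "island mine iron".
Within "island mine iron", the head is "iron" (specifically "mine iron") and the modifier is "island".
Within "mine iron", the head is "iron" and the modifier is "mine".
Putting it together: [monastery [wool [[island [mine iron]] steward]]].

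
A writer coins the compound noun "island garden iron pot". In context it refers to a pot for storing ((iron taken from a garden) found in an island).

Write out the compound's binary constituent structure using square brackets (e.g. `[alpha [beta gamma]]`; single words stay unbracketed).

Overall it is a kind of pot; the modifier is "island garden iron".
"island garden iron" → head "iron" (specifically "garden iron"), modifier "island".
"garden iron" → head "iron", modifier "garden".
Putting it together: [[island [garden iron]] pot].

[[island [garden iron]] pot]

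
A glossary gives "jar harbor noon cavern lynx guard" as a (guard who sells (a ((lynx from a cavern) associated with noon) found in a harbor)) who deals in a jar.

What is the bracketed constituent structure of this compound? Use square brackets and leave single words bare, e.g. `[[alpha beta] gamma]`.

[jar [[harbor [noon [cavern lynx]]] guard]]

At the top level: head "guard" (specifically "harbor noon cavern lynx guard"); modifier "jar".
Within "harbor noon cavern lynx guard", the head is "guard" and the modifier is "harbor noon cavern lynx".
Within "harbor noon cavern lynx", the head is "lynx" (specifically "noon cavern lynx") and the modifier is "harbor".
Within "noon cavern lynx", the head is "lynx" (specifically "cavern lynx") and the modifier is "noon".
Within "cavern lynx", the head is "lynx" and the modifier is "cavern".
Putting it together: [jar [[harbor [noon [cavern lynx]]] guard]].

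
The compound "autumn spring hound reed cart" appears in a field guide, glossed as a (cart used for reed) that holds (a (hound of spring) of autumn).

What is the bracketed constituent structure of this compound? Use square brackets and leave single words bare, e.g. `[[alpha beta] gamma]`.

Whole compound: head "cart" (specifically "reed cart"), modifier "autumn spring hound".
Inside "autumn spring hound": head "hound" (specifically "spring hound"), modifier "autumn".
Inside "spring hound": head "hound", modifier "spring".
Inside "reed cart": head "cart", modifier "reed".
Putting it together: [[autumn [spring hound]] [reed cart]].

[[autumn [spring hound]] [reed cart]]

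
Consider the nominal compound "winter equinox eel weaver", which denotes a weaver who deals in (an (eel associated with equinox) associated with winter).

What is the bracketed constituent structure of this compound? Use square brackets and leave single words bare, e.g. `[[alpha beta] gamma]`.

[[winter [equinox eel]] weaver]

The outermost head in the paraphrase is "weaver", modified by "winter equinox eel".
"winter equinox eel" → head "eel" (specifically "equinox eel"), modifier "winter".
"equinox eel" → head "eel", modifier "equinox".
Putting it together: [[winter [equinox eel]] weaver].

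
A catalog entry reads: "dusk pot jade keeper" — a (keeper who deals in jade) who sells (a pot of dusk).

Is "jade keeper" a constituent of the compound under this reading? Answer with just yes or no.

yes

The paraphrase groups the words so that "jade keeper" is one unit: it corresponds to a single parenthesized sub-phrase.
The full structure is [[dusk pot] [jade keeper]], in which [jade keeper] is a constituent.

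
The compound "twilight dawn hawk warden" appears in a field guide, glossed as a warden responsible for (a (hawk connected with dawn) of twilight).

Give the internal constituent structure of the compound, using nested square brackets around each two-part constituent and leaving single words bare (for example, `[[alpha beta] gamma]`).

At the top level: head "warden"; modifier "twilight dawn hawk".
Inside "twilight dawn hawk": head "hawk" (specifically "dawn hawk"), modifier "twilight".
Inside "dawn hawk": head "hawk", modifier "dawn".
So the structure is [[twilight [dawn hawk]] warden].

[[twilight [dawn hawk]] warden]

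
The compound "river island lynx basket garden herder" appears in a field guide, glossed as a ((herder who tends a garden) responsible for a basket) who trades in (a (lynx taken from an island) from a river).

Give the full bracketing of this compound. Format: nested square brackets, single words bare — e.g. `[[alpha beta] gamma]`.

[[river [island lynx]] [basket [garden herder]]]

At the top level: head "herder" (specifically "basket garden herder"); modifier "river island lynx".
Inside "river island lynx": head "lynx" (specifically "island lynx"), modifier "river".
Inside "island lynx": head "lynx", modifier "island".
Inside "basket garden herder": head "herder" (specifically "garden herder"), modifier "basket".
Inside "garden herder": head "herder", modifier "garden".
Assembled: [[river [island lynx]] [basket [garden herder]]].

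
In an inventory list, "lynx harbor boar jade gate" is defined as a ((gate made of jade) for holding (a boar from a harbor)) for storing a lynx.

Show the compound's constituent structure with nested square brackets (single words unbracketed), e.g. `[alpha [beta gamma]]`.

[lynx [[harbor boar] [jade gate]]]

At the top level: head "gate" (specifically "harbor boar jade gate"); modifier "lynx".
"harbor boar jade gate" → head "gate" (specifically "jade gate"), modifier "harbor boar".
"harbor boar" → head "boar", modifier "harbor".
"jade gate" → head "gate", modifier "jade".
Putting it together: [lynx [[harbor boar] [jade gate]]].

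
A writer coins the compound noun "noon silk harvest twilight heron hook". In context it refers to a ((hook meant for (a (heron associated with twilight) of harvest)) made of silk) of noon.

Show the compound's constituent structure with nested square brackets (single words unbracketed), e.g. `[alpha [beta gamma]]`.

[noon [silk [[harvest [twilight heron]] hook]]]

The outermost head in the paraphrase is "hook" (specifically "silk harvest twilight heron hook"), modified by "noon".
Within "silk harvest twilight heron hook", the head is "hook" (specifically "harvest twilight heron hook") and the modifier is "silk".
Within "harvest twilight heron hook", the head is "hook" and the modifier is "harvest twilight heron".
Within "harvest twilight heron", the head is "heron" (specifically "twilight heron") and the modifier is "harvest".
Within "twilight heron", the head is "heron" and the modifier is "twilight".
Assembled: [noon [silk [[harvest [twilight heron]] hook]]].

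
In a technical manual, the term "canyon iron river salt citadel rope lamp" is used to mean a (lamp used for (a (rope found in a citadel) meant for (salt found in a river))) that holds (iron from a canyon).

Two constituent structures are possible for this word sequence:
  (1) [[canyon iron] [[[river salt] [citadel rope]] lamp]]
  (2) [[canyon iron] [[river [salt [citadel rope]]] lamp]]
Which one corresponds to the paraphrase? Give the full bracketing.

[[canyon iron] [[[river salt] [citadel rope]] lamp]]

The paraphrase's head is the "lamp" part ("river salt citadel rope lamp"); its modifier is "canyon iron".
That top-level split, carried through the inner groups, gives [[canyon iron] [[[river salt] [citadel rope]] lamp]].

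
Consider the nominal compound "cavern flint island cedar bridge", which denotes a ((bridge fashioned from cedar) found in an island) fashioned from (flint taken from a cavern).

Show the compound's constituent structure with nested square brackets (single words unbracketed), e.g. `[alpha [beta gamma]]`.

[[cavern flint] [island [cedar bridge]]]

The outermost head in the paraphrase is "bridge" (specifically "island cedar bridge"), modified by "cavern flint".
Within "cavern flint", the head is "flint" and the modifier is "cavern".
Within "island cedar bridge", the head is "bridge" (specifically "cedar bridge") and the modifier is "island".
Within "cedar bridge", the head is "bridge" and the modifier is "cedar".
Assembled: [[cavern flint] [island [cedar bridge]]].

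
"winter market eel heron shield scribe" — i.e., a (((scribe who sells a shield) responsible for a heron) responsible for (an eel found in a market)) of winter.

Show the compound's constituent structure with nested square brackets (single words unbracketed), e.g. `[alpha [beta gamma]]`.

Overall it is a kind of scribe (specifically "market eel heron shield scribe"); the modifier is "winter".
Inside "market eel heron shield scribe": head "scribe" (specifically "heron shield scribe"), modifier "market eel".
Inside "market eel": head "eel", modifier "market".
Inside "heron shield scribe": head "scribe" (specifically "shield scribe"), modifier "heron".
Inside "shield scribe": head "scribe", modifier "shield".
So the structure is [winter [[market eel] [heron [shield scribe]]]].

[winter [[market eel] [heron [shield scribe]]]]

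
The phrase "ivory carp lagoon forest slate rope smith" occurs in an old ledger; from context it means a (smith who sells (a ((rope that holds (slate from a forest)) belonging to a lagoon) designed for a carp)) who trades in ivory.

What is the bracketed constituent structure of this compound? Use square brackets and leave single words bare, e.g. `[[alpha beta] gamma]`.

Whole compound: head "smith" (specifically "carp lagoon forest slate rope smith"), modifier "ivory".
Within "carp lagoon forest slate rope smith", the head is "smith" and the modifier is "carp lagoon forest slate rope".
Within "carp lagoon forest slate rope", the head is "rope" (specifically "lagoon forest slate rope") and the modifier is "carp".
Within "lagoon forest slate rope", the head is "rope" (specifically "forest slate rope") and the modifier is "lagoon".
Within "forest slate rope", the head is "rope" and the modifier is "forest slate".
Within "forest slate", the head is "slate" and the modifier is "forest".
Assembled: [ivory [[carp [lagoon [[forest slate] rope]]] smith]].

[ivory [[carp [lagoon [[forest slate] rope]]] smith]]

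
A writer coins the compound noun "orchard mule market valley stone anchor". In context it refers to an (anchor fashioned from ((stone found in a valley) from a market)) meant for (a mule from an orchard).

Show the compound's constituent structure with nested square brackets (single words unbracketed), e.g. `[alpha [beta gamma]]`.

[[orchard mule] [[market [valley stone]] anchor]]

Overall it is a kind of anchor (specifically "market valley stone anchor"); the modifier is "orchard mule".
Inside "orchard mule": head "mule", modifier "orchard".
Inside "market valley stone anchor": head "anchor", modifier "market valley stone".
Inside "market valley stone": head "stone" (specifically "valley stone"), modifier "market".
Inside "valley stone": head "stone", modifier "valley".
Putting it together: [[orchard mule] [[market [valley stone]] anchor]].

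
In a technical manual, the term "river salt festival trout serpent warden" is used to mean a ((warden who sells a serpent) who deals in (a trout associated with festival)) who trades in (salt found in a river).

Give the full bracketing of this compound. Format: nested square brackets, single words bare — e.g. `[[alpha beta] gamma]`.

[[river salt] [[festival trout] [serpent warden]]]

The outermost head in the paraphrase is "warden" (specifically "festival trout serpent warden"), modified by "river salt".
Within "river salt", the head is "salt" and the modifier is "river".
Within "festival trout serpent warden", the head is "warden" (specifically "serpent warden") and the modifier is "festival trout".
Within "festival trout", the head is "trout" and the modifier is "festival".
Within "serpent warden", the head is "warden" and the modifier is "serpent".
Putting it together: [[river salt] [[festival trout] [serpent warden]]].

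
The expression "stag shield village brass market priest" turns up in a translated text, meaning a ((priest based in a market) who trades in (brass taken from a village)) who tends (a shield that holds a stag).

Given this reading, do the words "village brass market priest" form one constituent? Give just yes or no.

The paraphrase groups the words so that "village brass market priest" is one unit: it corresponds to a single parenthesized sub-phrase.
The full structure is [[stag shield] [[village brass] [market priest]]], in which [village brass market priest] is a constituent.

yes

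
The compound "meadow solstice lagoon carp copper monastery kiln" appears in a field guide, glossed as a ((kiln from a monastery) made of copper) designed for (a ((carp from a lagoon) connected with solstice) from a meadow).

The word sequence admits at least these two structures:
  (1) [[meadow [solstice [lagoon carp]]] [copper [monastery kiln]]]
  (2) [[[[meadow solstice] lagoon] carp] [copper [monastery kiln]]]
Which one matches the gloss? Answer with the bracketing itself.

The paraphrase's head is the "kiln" part ("copper monastery kiln"); its modifier is "meadow solstice lagoon carp".
That top-level split, carried through the inner groups, gives [[meadow [solstice [lagoon carp]]] [copper [monastery kiln]]].

[[meadow [solstice [lagoon carp]]] [copper [monastery kiln]]]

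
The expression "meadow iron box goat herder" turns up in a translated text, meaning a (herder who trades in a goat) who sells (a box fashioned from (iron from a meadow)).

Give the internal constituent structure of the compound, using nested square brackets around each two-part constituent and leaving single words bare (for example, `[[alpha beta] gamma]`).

The outermost head in the paraphrase is "herder" (specifically "goat herder"), modified by "meadow iron box".
"meadow iron box" → head "box", modifier "meadow iron".
"meadow iron" → head "iron", modifier "meadow".
"goat herder" → head "herder", modifier "goat".
So the structure is [[[meadow iron] box] [goat herder]].

[[[meadow iron] box] [goat herder]]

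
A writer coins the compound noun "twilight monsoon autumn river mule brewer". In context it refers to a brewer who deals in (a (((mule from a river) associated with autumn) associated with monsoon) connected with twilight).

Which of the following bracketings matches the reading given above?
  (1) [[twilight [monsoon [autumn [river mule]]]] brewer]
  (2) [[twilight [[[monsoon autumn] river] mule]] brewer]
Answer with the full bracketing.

[[twilight [monsoon [autumn [river mule]]]] brewer]

The paraphrase's head is the "brewer" part ("brewer"); its modifier is "twilight monsoon autumn river mule".
That top-level split, carried through the inner groups, gives [[twilight [monsoon [autumn [river mule]]]] brewer].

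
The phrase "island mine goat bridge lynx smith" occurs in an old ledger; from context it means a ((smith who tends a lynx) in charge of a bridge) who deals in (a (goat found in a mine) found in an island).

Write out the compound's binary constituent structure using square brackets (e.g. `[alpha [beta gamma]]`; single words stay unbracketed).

The outermost head in the paraphrase is "smith" (specifically "bridge lynx smith"), modified by "island mine goat".
Within "island mine goat", the head is "goat" (specifically "mine goat") and the modifier is "island".
Within "mine goat", the head is "goat" and the modifier is "mine".
Within "bridge lynx smith", the head is "smith" (specifically "lynx smith") and the modifier is "bridge".
Within "lynx smith", the head is "smith" and the modifier is "lynx".
So the structure is [[island [mine goat]] [bridge [lynx smith]]].

[[island [mine goat]] [bridge [lynx smith]]]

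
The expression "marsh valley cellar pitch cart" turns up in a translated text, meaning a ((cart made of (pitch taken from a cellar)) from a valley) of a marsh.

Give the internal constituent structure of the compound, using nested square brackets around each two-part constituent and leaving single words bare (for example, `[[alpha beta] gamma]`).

[marsh [valley [[cellar pitch] cart]]]

The outermost head in the paraphrase is "cart" (specifically "valley cellar pitch cart"), modified by "marsh".
"valley cellar pitch cart" → head "cart" (specifically "cellar pitch cart"), modifier "valley".
"cellar pitch cart" → head "cart", modifier "cellar pitch".
"cellar pitch" → head "pitch", modifier "cellar".
Putting it together: [marsh [valley [[cellar pitch] cart]]].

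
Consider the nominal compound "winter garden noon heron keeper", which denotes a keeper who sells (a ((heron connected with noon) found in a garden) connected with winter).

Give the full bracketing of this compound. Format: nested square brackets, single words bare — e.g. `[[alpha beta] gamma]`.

The outermost head in the paraphrase is "keeper", modified by "winter garden noon heron".
"winter garden noon heron" → head "heron" (specifically "garden noon heron"), modifier "winter".
"garden noon heron" → head "heron" (specifically "noon heron"), modifier "garden".
"noon heron" → head "heron", modifier "noon".
Assembled: [[winter [garden [noon heron]]] keeper].

[[winter [garden [noon heron]]] keeper]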